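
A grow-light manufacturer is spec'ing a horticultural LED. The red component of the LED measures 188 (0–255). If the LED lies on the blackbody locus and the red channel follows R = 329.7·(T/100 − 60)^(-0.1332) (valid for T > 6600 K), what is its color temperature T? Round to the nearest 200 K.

12800 K

(t − 60)^(-0.1332) = 188/329.7 = 0.57022.
t − 60 = 0.57022^(1/-0.1332) = 0.57022^(-7.508) = 67.848, so t = 127.848.
T = 100·t = 12785 K → 12800 K to the nearest 200 K.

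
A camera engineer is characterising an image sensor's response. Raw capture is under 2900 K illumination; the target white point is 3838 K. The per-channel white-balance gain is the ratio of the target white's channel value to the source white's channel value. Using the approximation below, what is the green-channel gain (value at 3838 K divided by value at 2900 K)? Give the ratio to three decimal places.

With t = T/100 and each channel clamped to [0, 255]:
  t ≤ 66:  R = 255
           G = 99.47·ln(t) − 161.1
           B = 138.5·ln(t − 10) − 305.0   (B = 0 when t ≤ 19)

At 2900 K (t = 29):
  G = 99.47·ln 29 − 161.1 = 99.47·3.3673 − 161.1 = 173.845.
At 3838 K (t = 38.38):
  G = 99.47·ln 38.38 − 161.1 = 99.47·3.6475 − 161.1 = 201.720.
Gain = 201.720 / 173.845 = 1.1603 → 1.160.

1.160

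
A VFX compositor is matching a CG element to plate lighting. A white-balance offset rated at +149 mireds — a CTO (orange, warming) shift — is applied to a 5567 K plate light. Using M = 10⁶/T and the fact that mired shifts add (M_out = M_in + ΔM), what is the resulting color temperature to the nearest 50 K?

3050 K

M_in = 10⁶/5567 = 179.63 mireds.
M_out = 179.63 + (+149) = 328.63 mireds.
T_out = 10⁶/328.63 = 3042.9 K → 3050 K.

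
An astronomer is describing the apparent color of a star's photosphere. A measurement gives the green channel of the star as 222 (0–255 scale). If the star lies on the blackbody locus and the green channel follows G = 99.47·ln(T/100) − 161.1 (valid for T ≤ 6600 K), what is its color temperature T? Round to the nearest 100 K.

4700 K

ln t = (222 + 161.1) / 99.47 = 3.8514.
t = e^3.8514 = 47.059.
T = 100·t = 4706 K → 4700 K to the nearest 100 K.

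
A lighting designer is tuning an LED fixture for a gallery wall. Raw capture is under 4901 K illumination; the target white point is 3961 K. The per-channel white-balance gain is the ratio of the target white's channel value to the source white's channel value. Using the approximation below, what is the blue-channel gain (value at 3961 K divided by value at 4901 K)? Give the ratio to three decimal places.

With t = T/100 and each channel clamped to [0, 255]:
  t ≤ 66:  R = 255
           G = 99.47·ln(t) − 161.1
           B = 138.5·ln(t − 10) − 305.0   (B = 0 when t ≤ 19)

0.811

At 4901 K (t = 49.01):
  B = 138.5·ln(49.01 − 10) − 305.0 = 138.5·ln 39.01 − 305.0 = 138.5·3.6638 − 305.0 = 202.439.
At 3961 K (t = 39.61):
  B = 138.5·ln(39.61 − 10) − 305.0 = 138.5·ln 29.61 − 305.0 = 138.5·3.3881 − 305.0 = 164.254.
Gain = 164.254 / 202.439 = 0.8114 → 0.811.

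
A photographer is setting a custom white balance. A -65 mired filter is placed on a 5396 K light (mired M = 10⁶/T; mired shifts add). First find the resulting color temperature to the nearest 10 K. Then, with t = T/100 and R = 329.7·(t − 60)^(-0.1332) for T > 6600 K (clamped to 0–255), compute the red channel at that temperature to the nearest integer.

217

M_in = 10⁶/5396 = 185.32; M_out = 185.32 + (-65) = 120.32.
T_out = 10⁶/120.32 = 8311.0 K → 8310 K; t = 83.1.
R = 329.7·(83.1 − 60)^(-0.1332) = 329.7·23.1^(-0.1332) = 329.7·0.65821 = 217.013.
Rounded: 217.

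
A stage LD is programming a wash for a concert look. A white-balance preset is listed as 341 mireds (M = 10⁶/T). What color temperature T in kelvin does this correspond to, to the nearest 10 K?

2930 K

T = 10⁶ / 341 = 2932.55 K → 2930 K.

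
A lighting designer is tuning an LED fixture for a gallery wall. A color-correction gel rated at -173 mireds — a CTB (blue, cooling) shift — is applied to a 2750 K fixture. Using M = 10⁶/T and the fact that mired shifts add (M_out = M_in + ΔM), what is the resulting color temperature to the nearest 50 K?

M_in = 10⁶/2750 = 363.64 mireds.
M_out = 363.64 + (-173) = 190.64 mireds.
T_out = 10⁶/190.64 = 5245.6 K → 5250 K.

5250 K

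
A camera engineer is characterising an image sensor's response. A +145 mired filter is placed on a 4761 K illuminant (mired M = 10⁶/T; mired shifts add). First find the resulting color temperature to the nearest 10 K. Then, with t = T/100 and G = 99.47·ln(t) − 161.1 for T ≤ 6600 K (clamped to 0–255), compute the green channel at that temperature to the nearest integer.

M_in = 10⁶/4761 = 210.04; M_out = 210.04 + (+145) = 355.04.
T_out = 10⁶/355.04 = 2816.6 K → 2820 K; t = 28.2.
G = 99.47·ln 28.2 − 161.1 = 99.47·3.3393 − 161.1 = 171.062.
Rounded: 171.

171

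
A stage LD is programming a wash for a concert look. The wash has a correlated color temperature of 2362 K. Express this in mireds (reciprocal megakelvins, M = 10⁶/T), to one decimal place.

M = 10⁶ / 2362 = 423.370 → 423.4 mireds.

423.4 mireds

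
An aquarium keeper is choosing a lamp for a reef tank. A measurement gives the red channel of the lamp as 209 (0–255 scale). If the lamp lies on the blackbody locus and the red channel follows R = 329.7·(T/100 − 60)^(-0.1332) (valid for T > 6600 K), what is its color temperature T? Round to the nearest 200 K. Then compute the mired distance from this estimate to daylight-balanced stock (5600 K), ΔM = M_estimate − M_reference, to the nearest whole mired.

(t − 60)^(-0.1332) = 209/329.7 = 0.63391.
t − 60 = 0.63391^(1/-0.1332) = 0.63391^(-7.508) = 30.639, so t = 90.639.
T = 100·t = 9064 K → 9000 K to the nearest 200 K.
M_estimate = 10⁶/9000 = 111.11; M_reference = 10⁶/5600 = 178.57.
ΔM = 111.11 − 178.57 = -67.46 → -67 mireds.

-67 mireds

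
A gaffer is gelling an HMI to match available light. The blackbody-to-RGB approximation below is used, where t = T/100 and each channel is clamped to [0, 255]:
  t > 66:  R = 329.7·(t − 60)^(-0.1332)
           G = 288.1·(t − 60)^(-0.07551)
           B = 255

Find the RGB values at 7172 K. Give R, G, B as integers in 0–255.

t = 7172/100 = 71.72; the t > 66 branch applies.
R = 329.7·(71.72 − 60)^(-0.1332) = 329.7·11.72^(-0.1332) = 329.7·0.72047 = 237.541.
G = 288.1·(71.72 − 60)^(-0.07551) = 288.1·11.72^(-0.07551) = 288.1·0.83040 = 239.237.
B = 255 by definition for t > 66.
Rounded: (238, 239, 255).

R=238, G=239, B=255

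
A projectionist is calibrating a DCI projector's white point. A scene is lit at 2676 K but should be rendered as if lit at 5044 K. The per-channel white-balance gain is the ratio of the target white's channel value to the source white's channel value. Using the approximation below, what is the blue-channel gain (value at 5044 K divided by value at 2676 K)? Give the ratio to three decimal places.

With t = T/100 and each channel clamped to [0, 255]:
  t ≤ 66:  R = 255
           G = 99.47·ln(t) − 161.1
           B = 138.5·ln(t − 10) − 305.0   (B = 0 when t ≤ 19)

At 2676 K (t = 26.76):
  B = 138.5·ln(26.76 − 10) − 305.0 = 138.5·ln 16.76 − 305.0 = 138.5·2.8190 − 305.0 = 85.431.
At 5044 K (t = 50.44):
  B = 138.5·ln(50.44 − 10) − 305.0 = 138.5·ln 40.44 − 305.0 = 138.5·3.6998 − 305.0 = 207.425.
Gain = 207.425 / 85.431 = 2.4280 → 2.428.

2.428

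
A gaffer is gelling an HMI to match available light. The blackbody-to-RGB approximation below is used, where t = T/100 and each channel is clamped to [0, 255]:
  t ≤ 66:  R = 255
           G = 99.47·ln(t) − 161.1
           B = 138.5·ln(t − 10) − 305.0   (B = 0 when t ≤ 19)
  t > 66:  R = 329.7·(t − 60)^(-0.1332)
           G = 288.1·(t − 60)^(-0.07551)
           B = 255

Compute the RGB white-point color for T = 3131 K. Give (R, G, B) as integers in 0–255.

(255, 181, 119)

t = 3131/100 = 31.31; the t ≤ 66 branch applies.
R = 255 by definition for t ≤ 66.
G = 99.47·ln 31.31 − 161.1 = 99.47·3.4439 − 161.1 = 181.468.
B = 138.5·ln(31.31 − 10) − 305.0 = 138.5·ln 21.31 − 305.0 = 138.5·3.0592 − 305.0 = 118.696.
Rounded: (255, 181, 119).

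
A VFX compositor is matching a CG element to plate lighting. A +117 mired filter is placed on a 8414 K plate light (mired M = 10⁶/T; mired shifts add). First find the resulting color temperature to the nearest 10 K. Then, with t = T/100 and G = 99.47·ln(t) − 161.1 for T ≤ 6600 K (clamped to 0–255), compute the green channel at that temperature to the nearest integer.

M_in = 10⁶/8414 = 118.85; M_out = 118.85 + (+117) = 235.85.
T_out = 10⁶/235.85 = 4240.0 K → 4240 K; t = 42.4.
G = 99.47·ln 42.4 − 161.1 = 99.47·3.7471 − 161.1 = 211.629.
Rounded: 212.

212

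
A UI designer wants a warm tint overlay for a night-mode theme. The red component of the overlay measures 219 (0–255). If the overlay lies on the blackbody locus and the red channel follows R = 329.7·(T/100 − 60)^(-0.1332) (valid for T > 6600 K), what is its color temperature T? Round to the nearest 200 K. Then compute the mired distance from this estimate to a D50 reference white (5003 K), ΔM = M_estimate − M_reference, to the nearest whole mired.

(t − 60)^(-0.1332) = 219/329.7 = 0.66424.
t − 60 = 0.66424^(1/-0.1332) = 0.66424^(-7.508) = 21.572, so t = 81.572.
T = 100·t = 8157 K → 8200 K to the nearest 200 K.
M_estimate = 10⁶/8200 = 121.95; M_reference = 10⁶/5003 = 199.88.
ΔM = 121.95 − 199.88 = -77.93 → -78 mireds.

-78 mireds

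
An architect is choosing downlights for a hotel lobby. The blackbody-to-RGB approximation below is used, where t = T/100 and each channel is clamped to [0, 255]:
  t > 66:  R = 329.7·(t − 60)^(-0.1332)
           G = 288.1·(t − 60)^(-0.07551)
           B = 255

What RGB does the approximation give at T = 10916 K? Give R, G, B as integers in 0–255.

R=196, G=215, B=255

t = 10916/100 = 109.16; the t > 66 branch applies.
R = 329.7·(109.16 − 60)^(-0.1332) = 329.7·49.16^(-0.1332) = 329.7·0.59522 = 196.244.
G = 288.1·(109.16 − 60)^(-0.07551) = 288.1·49.16^(-0.07551) = 288.1·0.74519 = 214.689.
B = 255 by definition for t > 66.
Rounded: (196, 215, 255).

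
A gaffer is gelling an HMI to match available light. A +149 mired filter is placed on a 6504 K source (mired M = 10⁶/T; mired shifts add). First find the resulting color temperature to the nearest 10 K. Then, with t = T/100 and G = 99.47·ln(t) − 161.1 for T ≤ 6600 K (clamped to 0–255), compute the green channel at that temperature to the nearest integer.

187

M_in = 10⁶/6504 = 153.75; M_out = 153.75 + (+149) = 302.75.
T_out = 10⁶/302.75 = 3303.0 K → 3300 K; t = 33.
G = 99.47·ln 33 − 161.1 = 99.47·3.4965 − 161.1 = 186.698.
Rounded: 187.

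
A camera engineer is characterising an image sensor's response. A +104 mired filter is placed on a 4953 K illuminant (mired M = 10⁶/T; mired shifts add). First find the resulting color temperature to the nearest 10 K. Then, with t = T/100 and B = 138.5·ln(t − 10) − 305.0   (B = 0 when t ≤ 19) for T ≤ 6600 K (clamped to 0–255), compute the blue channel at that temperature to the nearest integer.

M_in = 10⁶/4953 = 201.90; M_out = 201.90 + (+104) = 305.90.
T_out = 10⁶/305.90 = 3269.1 K → 3270 K; t = 32.7.
B = 138.5·ln(32.7 − 10) − 305.0 = 138.5·ln 22.7 − 305.0 = 138.5·3.1224 − 305.0 = 127.448.
Rounded: 127.

127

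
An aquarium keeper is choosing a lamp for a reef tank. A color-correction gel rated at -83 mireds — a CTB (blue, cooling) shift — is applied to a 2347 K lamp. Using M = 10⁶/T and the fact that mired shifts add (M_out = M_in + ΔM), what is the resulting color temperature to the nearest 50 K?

M_in = 10⁶/2347 = 426.08 mireds.
M_out = 426.08 + (-83) = 343.08 mireds.
T_out = 10⁶/343.08 = 2914.8 K → 2900 K.

2900 K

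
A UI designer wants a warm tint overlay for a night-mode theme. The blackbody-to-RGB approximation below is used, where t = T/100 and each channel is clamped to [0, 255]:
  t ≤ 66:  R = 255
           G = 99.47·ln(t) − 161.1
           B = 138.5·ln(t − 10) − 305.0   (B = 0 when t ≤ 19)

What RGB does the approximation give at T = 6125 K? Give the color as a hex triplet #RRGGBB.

t = 6125/100 = 61.25; the t ≤ 66 branch applies.
R = 255 by definition for t ≤ 66.
G = 99.47·ln 61.25 − 161.1 = 99.47·4.1150 − 161.1 = 248.215.
B = 138.5·ln(61.25 − 10) − 305.0 = 138.5·ln 51.25 − 305.0 = 138.5·3.9367 − 305.0 = 240.235.
Rounded: (255, 248, 240).
In hex: #FFF8F0.

#FFF8F0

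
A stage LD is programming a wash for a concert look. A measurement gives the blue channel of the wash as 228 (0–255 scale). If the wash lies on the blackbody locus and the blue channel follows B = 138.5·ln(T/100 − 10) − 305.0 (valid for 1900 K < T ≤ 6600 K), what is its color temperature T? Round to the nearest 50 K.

5700 K

ln(t − 10) = (228 + 305.0) / 138.5 = 3.8484.
t − 10 = e^3.8484 = 46.917, so t = 56.917.
T = 100·t = 5692 K → 5700 K to the nearest 50 K.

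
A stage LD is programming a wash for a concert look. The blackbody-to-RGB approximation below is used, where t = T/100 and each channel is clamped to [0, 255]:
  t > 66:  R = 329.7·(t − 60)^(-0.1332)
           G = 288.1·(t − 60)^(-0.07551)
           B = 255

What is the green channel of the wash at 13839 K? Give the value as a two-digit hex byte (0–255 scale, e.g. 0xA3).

0xCF

t = 13839/100 = 138.39; the t > 66 branch applies.
G = 288.1·(138.39 − 60)^(-0.07551) = 288.1·78.39^(-0.07551) = 288.1·0.71939 = 207.256.
Rounded: 207; in hex, 0xCF.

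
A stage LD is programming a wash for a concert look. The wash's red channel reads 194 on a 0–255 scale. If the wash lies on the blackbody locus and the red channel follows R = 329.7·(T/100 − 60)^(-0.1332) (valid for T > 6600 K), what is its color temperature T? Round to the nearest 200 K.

(t − 60)^(-0.1332) = 194/329.7 = 0.58841.
t − 60 = 0.58841^(1/-0.1332) = 0.58841^(-7.508) = 53.593, so t = 113.593.
T = 100·t = 11359 K → 11400 K to the nearest 200 K.

11400 K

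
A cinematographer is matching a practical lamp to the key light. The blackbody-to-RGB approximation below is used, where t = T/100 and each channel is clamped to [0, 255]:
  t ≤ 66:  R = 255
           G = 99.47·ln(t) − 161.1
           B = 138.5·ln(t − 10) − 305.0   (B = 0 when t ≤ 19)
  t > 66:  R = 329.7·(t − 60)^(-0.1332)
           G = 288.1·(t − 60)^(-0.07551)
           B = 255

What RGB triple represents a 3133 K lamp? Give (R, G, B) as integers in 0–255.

t = 3133/100 = 31.33; the t ≤ 66 branch applies.
R = 255 by definition for t ≤ 66.
G = 99.47·ln 31.33 − 161.1 = 99.47·3.4446 − 161.1 = 181.532.
B = 138.5·ln(31.33 − 10) − 305.0 = 138.5·ln 21.33 − 305.0 = 138.5·3.0601 − 305.0 = 118.826.
Rounded: (255, 182, 119).

(255, 182, 119)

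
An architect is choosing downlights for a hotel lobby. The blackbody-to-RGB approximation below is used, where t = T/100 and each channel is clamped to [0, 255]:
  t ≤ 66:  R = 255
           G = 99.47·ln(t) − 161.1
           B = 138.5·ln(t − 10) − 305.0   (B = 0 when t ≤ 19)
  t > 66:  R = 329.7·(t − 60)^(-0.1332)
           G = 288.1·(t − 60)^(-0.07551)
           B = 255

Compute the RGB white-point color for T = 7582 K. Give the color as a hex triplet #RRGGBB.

t = 7582/100 = 75.82; the t > 66 branch applies.
R = 329.7·(75.82 − 60)^(-0.1332) = 329.7·15.82^(-0.1332) = 329.7·0.69225 = 228.236.
G = 288.1·(75.82 − 60)^(-0.07551) = 288.1·15.82^(-0.07551) = 288.1·0.81180 = 233.879.
B = 255 by definition for t > 66.
Rounded: (228, 234, 255).
In hex: #E4EAFF.

#E4EAFF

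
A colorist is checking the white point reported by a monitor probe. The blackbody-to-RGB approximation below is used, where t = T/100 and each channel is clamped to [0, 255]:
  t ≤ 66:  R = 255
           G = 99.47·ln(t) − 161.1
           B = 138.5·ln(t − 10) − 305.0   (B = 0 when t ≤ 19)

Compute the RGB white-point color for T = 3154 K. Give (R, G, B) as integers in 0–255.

(255, 182, 120)

t = 3154/100 = 31.54; the t ≤ 66 branch applies.
R = 255 by definition for t ≤ 66.
G = 99.47·ln 31.54 − 161.1 = 99.47·3.4513 − 161.1 = 182.196.
B = 138.5·ln(31.54 − 10) − 305.0 = 138.5·ln 21.54 − 305.0 = 138.5·3.0699 − 305.0 = 120.183.
Rounded: (255, 182, 120).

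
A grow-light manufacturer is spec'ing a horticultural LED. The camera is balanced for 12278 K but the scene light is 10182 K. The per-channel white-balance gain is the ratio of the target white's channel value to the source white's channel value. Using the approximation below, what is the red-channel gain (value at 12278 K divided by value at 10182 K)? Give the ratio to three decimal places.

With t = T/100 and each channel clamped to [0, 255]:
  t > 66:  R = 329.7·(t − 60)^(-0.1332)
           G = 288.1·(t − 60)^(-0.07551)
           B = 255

At 10182 K (t = 101.82):
  R = 329.7·(101.82 − 60)^(-0.1332) = 329.7·41.82^(-0.1332) = 329.7·0.60818 = 200.517.
At 12278 K (t = 122.78):
  R = 329.7·(122.78 − 60)^(-0.1332) = 329.7·62.78^(-0.1332) = 329.7·0.57614 = 189.954.
Gain = 189.954 / 200.517 = 0.9473 → 0.947.

0.947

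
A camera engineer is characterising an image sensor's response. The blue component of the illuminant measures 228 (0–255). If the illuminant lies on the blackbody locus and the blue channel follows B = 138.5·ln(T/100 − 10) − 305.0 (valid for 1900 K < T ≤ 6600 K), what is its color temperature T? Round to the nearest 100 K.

ln(t − 10) = (228 + 305.0) / 138.5 = 3.8484.
t − 10 = e^3.8484 = 46.917, so t = 56.917.
T = 100·t = 5692 K → 5700 K to the nearest 100 K.

5700 K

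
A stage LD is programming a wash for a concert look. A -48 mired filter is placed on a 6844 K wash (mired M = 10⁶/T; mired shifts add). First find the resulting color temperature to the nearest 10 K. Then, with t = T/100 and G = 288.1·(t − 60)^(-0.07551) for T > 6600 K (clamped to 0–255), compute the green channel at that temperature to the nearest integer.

217

M_in = 10⁶/6844 = 146.11; M_out = 146.11 + (-48) = 98.11.
T_out = 10⁶/98.11 = 10192.3 K → 10190 K; t = 101.9.
G = 288.1·(101.9 − 60)^(-0.07551) = 288.1·41.9^(-0.07551) = 288.1·0.75423 = 217.295.
Rounded: 217.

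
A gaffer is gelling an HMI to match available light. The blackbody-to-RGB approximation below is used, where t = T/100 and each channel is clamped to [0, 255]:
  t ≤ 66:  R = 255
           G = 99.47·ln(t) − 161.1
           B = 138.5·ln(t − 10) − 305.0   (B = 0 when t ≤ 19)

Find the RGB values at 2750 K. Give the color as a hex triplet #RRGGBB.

#FFA95B

t = 2750/100 = 27.5; the t ≤ 66 branch applies.
R = 255 by definition for t ≤ 66.
G = 99.47·ln 27.5 − 161.1 = 99.47·3.3142 − 161.1 = 168.562.
B = 138.5·ln(27.5 − 10) − 305.0 = 138.5·ln 17.5 − 305.0 = 138.5·2.8622 − 305.0 = 91.415.
Rounded: (255, 169, 91).
In hex: #FFA95B.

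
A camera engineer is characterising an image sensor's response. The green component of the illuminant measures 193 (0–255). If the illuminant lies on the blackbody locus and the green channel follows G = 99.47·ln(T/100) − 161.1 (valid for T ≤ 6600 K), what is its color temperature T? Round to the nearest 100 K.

ln t = (193 + 161.1) / 99.47 = 3.5599.
t = e^3.5599 = 35.159.
T = 100·t = 3516 K → 3500 K to the nearest 100 K.

3500 K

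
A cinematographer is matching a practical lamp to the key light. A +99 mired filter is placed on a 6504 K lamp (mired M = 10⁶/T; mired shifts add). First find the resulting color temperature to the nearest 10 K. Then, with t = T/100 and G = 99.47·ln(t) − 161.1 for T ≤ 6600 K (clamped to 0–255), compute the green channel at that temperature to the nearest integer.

M_in = 10⁶/6504 = 153.75; M_out = 153.75 + (+99) = 252.75.
T_out = 10⁶/252.75 = 3956.5 K → 3960 K; t = 39.6.
G = 99.47·ln 39.6 − 161.1 = 99.47·3.6788 − 161.1 = 204.833.
Rounded: 205.

205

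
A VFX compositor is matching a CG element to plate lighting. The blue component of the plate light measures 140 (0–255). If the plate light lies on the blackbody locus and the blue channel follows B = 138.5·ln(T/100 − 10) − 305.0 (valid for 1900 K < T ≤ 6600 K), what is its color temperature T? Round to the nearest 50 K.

3500 K

ln(t − 10) = (140 + 305.0) / 138.5 = 3.2130.
t − 10 = e^3.2130 = 24.853, so t = 34.853.
T = 100·t = 3485 K → 3500 K to the nearest 50 K.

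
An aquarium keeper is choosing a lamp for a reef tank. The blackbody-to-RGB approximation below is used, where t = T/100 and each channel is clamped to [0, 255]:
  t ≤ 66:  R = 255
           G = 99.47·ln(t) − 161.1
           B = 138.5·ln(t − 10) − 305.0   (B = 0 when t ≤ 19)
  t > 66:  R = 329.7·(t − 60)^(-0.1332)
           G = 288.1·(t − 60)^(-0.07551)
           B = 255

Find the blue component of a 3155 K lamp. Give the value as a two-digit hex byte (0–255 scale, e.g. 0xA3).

0x78

t = 3155/100 = 31.55; the t ≤ 66 branch applies.
B = 138.5·ln(31.55 − 10) − 305.0 = 138.5·ln 21.55 − 305.0 = 138.5·3.0704 − 305.0 = 120.247.
Rounded: 120; in hex, 0x78.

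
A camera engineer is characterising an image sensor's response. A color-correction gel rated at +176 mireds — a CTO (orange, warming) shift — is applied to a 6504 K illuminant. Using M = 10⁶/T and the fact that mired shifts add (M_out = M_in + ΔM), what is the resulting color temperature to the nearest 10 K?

3030 K

M_in = 10⁶/6504 = 153.75 mireds.
M_out = 153.75 + (+176) = 329.75 mireds.
T_out = 10⁶/329.75 = 3032.6 K → 3030 K.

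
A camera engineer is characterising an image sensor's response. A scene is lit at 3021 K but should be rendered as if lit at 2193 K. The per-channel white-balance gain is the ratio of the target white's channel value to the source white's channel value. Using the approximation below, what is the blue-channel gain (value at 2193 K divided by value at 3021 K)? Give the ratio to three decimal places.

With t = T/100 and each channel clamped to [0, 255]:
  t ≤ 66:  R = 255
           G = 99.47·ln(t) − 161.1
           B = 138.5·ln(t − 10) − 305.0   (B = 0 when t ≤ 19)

0.344

At 3021 K (t = 30.21):
  B = 138.5·ln(30.21 − 10) − 305.0 = 138.5·ln 20.21 − 305.0 = 138.5·3.0062 − 305.0 = 111.356.
At 2193 K (t = 21.93):
  B = 138.5·ln(21.93 − 10) − 305.0 = 138.5·ln 11.93 − 305.0 = 138.5·2.4791 − 305.0 = 38.349.
Gain = 38.349 / 111.356 = 0.3444 → 0.344.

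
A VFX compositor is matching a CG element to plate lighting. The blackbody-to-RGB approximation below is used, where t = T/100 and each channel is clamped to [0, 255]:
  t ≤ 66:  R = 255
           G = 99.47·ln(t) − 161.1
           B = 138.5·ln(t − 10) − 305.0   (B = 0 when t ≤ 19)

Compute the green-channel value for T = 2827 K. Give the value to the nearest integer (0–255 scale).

t = 2827/100 = 28.27; the t ≤ 66 branch applies.
G = 99.47·ln 28.27 − 161.1 = 99.47·3.3418 − 161.1 = 171.309.
Rounded: 171.

171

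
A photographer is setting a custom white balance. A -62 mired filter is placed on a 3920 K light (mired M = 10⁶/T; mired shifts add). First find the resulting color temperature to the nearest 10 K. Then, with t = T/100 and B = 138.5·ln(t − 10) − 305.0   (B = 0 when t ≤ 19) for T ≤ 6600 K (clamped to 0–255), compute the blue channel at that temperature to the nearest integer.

M_in = 10⁶/3920 = 255.10; M_out = 255.10 + (-62) = 193.10.
T_out = 10⁶/193.10 = 5178.6 K → 5180 K; t = 51.8.
B = 138.5·ln(51.8 − 10) − 305.0 = 138.5·ln 41.8 − 305.0 = 138.5·3.7329 − 305.0 = 212.006.
Rounded: 212.

212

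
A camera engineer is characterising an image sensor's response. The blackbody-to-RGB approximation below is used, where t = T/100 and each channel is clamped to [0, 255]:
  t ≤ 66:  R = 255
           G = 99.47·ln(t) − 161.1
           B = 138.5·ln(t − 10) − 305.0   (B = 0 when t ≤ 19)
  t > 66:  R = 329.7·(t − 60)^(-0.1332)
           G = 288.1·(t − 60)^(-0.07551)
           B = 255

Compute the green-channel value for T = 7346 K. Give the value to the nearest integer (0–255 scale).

t = 7346/100 = 73.46; the t > 66 branch applies.
G = 288.1·(73.46 − 60)^(-0.07551) = 288.1·13.46^(-0.07551) = 288.1·0.82176 = 236.749.
Rounded: 237.

237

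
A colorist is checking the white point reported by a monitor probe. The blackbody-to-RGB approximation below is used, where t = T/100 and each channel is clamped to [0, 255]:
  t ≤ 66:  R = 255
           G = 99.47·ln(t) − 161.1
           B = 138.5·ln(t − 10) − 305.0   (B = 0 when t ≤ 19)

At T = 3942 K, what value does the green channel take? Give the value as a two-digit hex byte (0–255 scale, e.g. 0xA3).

0xCC

t = 3942/100 = 39.42; the t ≤ 66 branch applies.
G = 99.47·ln 39.42 − 161.1 = 99.47·3.6743 − 161.1 = 204.380.
Rounded: 204; in hex, 0xCC.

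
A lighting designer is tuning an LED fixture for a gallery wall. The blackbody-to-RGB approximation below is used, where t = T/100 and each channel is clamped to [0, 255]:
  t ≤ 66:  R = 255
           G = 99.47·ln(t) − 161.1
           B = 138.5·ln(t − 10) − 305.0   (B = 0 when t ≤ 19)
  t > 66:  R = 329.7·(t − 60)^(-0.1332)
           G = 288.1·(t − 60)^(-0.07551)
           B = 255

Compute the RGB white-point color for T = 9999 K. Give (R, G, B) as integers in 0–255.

t = 9999/100 = 99.99; the t > 66 branch applies.
R = 329.7·(99.99 − 60)^(-0.1332) = 329.7·39.99^(-0.1332) = 329.7·0.61181 = 201.715.
G = 288.1·(99.99 − 60)^(-0.07551) = 288.1·39.99^(-0.07551) = 288.1·0.75690 = 218.062.
B = 255 by definition for t > 66.
Rounded: (202, 218, 255).

(202, 218, 255)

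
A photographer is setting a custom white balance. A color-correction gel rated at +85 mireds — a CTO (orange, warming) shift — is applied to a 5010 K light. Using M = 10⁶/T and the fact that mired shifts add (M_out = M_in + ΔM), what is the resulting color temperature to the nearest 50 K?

M_in = 10⁶/5010 = 199.60 mireds.
M_out = 199.60 + (+85) = 284.60 mireds.
T_out = 10⁶/284.60 = 3513.7 K → 3500 K.

3500 K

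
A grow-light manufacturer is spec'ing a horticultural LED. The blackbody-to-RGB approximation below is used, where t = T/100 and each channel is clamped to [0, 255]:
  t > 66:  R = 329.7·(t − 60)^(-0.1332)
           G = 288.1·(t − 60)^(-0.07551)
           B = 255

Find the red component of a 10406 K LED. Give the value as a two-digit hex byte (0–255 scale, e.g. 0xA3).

0xC7

t = 10406/100 = 104.06; the t > 66 branch applies.
R = 329.7·(104.06 − 60)^(-0.1332) = 329.7·44.06^(-0.1332) = 329.7·0.60397 = 199.128.
Rounded: 199; in hex, 0xC7.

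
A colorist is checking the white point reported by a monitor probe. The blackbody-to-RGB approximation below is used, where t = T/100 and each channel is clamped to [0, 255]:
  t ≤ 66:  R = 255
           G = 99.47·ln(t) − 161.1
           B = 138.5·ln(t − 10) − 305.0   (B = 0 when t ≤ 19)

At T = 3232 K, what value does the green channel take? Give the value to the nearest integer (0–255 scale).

t = 3232/100 = 32.32; the t ≤ 66 branch applies.
G = 99.47·ln 32.32 − 161.1 = 99.47·3.4757 − 161.1 = 184.627.
Rounded: 185.

185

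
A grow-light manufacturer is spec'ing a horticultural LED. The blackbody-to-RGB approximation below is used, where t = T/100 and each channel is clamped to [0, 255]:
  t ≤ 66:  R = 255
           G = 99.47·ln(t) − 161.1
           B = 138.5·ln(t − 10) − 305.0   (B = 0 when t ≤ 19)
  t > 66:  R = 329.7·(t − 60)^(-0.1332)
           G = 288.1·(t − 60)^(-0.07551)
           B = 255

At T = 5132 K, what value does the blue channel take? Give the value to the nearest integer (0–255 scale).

t = 5132/100 = 51.32; the t ≤ 66 branch applies.
B = 138.5·ln(51.32 − 10) − 305.0 = 138.5·ln 41.32 − 305.0 = 138.5·3.7213 − 305.0 = 210.407.
Rounded: 210.

210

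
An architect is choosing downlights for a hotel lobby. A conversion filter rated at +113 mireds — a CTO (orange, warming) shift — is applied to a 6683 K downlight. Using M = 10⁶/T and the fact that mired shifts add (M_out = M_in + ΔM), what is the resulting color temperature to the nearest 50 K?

3800 K

M_in = 10⁶/6683 = 149.63 mireds.
M_out = 149.63 + (+113) = 262.63 mireds.
T_out = 10⁶/262.63 = 3807.6 K → 3800 K.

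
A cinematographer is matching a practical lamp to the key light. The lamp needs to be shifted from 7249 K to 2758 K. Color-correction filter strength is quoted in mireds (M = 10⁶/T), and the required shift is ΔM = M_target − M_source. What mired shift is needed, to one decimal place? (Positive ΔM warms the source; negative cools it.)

+224.6 mireds

M_source = 10⁶/7249 = 137.950; M_target = 10⁶/2758 = 362.582.
ΔM = 362.582 − 137.950 = 224.632 → +224.6 mireds, a warming shift.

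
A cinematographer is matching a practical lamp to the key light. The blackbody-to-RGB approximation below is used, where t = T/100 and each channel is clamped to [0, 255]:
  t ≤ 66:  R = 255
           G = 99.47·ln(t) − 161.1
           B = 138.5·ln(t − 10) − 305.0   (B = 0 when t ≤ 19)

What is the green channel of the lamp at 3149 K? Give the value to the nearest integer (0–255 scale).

182

t = 3149/100 = 31.49; the t ≤ 66 branch applies.
G = 99.47·ln 31.49 − 161.1 = 99.47·3.4497 − 161.1 = 182.039.
Rounded: 182.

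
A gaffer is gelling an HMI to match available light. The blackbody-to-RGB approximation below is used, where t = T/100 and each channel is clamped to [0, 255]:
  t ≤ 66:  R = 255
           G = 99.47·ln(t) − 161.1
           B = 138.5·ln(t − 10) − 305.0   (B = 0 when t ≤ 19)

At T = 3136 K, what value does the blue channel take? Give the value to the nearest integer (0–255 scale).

119

t = 3136/100 = 31.36; the t ≤ 66 branch applies.
B = 138.5·ln(31.36 − 10) − 305.0 = 138.5·ln 21.36 − 305.0 = 138.5·3.0615 − 305.0 = 119.021.
Rounded: 119.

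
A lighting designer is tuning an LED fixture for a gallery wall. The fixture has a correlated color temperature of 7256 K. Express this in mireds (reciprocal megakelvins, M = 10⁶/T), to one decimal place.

137.8 mireds

M = 10⁶ / 7256 = 137.817 → 137.8 mireds.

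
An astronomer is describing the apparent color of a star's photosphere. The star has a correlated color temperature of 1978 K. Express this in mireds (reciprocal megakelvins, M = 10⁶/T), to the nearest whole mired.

M = 10⁶ / 1978 = 505.561 → 506 mireds.

506 mireds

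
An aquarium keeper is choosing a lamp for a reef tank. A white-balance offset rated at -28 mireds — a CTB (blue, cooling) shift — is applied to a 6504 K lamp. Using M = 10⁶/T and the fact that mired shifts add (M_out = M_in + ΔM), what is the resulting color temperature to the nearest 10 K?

M_in = 10⁶/6504 = 153.75 mireds.
M_out = 153.75 + (-28) = 125.75 mireds.
T_out = 10⁶/125.75 = 7952.2 K → 7950 K.

7950 K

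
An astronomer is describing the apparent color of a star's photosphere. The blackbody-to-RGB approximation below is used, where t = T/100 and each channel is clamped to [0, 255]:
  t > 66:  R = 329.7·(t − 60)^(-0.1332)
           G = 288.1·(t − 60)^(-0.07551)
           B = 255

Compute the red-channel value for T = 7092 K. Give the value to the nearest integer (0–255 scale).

240

t = 7092/100 = 70.92; the t > 66 branch applies.
R = 329.7·(70.92 − 60)^(-0.1332) = 329.7·10.92^(-0.1332) = 329.7·0.72729 = 239.788.
Rounded: 240.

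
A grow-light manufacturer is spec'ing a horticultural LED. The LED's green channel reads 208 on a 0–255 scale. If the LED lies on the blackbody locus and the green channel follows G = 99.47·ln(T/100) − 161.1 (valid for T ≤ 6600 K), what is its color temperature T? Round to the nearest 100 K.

ln t = (208 + 161.1) / 99.47 = 3.7107.
t = e^3.7107 = 40.881.
T = 100·t = 4088 K → 4100 K to the nearest 100 K.

4100 K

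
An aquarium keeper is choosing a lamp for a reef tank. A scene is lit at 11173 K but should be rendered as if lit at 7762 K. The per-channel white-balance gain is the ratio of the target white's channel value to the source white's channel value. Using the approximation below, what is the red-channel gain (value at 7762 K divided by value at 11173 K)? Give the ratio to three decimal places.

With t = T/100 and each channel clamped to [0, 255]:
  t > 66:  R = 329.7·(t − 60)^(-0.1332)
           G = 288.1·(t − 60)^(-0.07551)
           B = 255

1.154

At 11173 K (t = 111.73):
  R = 329.7·(111.73 − 60)^(-0.1332) = 329.7·51.73^(-0.1332) = 329.7·0.59119 = 194.916.
At 7762 K (t = 77.62):
  R = 329.7·(77.62 − 60)^(-0.1332) = 329.7·17.62^(-0.1332) = 329.7·0.68239 = 224.984.
Gain = 224.984 / 194.916 = 1.1543 → 1.154.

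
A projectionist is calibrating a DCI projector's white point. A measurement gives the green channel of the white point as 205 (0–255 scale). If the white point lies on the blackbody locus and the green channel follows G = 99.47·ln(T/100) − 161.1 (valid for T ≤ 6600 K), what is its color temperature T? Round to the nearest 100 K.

4000 K

ln t = (205 + 161.1) / 99.47 = 3.6805.
t = e^3.6805 = 39.666.
T = 100·t = 3967 K → 4000 K to the nearest 100 K.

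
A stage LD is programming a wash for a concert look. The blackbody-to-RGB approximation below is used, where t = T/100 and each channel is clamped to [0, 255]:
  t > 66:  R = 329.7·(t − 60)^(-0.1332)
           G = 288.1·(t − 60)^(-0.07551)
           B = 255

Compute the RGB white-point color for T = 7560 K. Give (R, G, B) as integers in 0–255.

(229, 234, 255)

t = 7560/100 = 75.6; the t > 66 branch applies.
R = 329.7·(75.6 − 60)^(-0.1332) = 329.7·15.6^(-0.1332) = 329.7·0.69355 = 228.662.
G = 288.1·(75.6 − 60)^(-0.07551) = 288.1·15.6^(-0.07551) = 288.1·0.81266 = 234.126.
B = 255 by definition for t > 66.
Rounded: (229, 234, 255).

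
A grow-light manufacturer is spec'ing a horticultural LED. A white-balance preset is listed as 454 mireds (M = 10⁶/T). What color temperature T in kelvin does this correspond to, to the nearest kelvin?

2203 K

T = 10⁶ / 454 = 2202.64 K → 2203 K.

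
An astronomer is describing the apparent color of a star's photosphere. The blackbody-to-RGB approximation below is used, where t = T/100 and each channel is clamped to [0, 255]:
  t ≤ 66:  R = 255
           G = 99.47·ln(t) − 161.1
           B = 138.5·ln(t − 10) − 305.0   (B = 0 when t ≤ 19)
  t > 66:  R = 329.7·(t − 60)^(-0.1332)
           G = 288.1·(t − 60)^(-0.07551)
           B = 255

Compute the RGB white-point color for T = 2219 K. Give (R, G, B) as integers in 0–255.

(255, 147, 41)

t = 2219/100 = 22.19; the t ≤ 66 branch applies.
R = 255 by definition for t ≤ 66.
G = 99.47·ln 22.19 − 161.1 = 99.47·3.0996 − 161.1 = 147.221.
B = 138.5·ln(22.19 − 10) − 305.0 = 138.5·ln 12.19 − 305.0 = 138.5·2.5006 − 305.0 = 41.335.
Rounded: (255, 147, 41).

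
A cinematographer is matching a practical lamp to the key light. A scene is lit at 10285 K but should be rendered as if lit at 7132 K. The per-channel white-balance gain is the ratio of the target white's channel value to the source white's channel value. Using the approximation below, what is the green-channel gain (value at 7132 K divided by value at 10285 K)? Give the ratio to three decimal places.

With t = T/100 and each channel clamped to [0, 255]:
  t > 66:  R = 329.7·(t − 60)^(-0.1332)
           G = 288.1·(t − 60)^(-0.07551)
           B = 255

1.106

At 10285 K (t = 102.85):
  G = 288.1·(102.85 − 60)^(-0.07551) = 288.1·42.85^(-0.07551) = 288.1·0.75296 = 216.928.
At 7132 K (t = 71.32):
  G = 288.1·(71.32 − 60)^(-0.07551) = 288.1·11.32^(-0.07551) = 288.1·0.83258 = 239.865.
Gain = 239.865 / 216.928 = 1.1057 → 1.106.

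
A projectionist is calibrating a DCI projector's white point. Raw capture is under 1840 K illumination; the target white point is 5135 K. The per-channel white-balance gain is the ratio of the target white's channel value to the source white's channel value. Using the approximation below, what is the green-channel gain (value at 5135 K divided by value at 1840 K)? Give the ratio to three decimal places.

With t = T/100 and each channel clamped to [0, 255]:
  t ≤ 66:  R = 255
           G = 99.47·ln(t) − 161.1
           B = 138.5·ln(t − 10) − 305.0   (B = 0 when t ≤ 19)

1.794

At 1840 K (t = 18.4):
  G = 99.47·ln 18.4 − 161.1 = 99.47·2.9124 − 161.1 = 128.592.
At 5135 K (t = 51.35):
  G = 99.47·ln 51.35 − 161.1 = 99.47·3.9387 − 161.1 = 230.679.
Gain = 230.679 / 128.592 = 1.7939 → 1.794.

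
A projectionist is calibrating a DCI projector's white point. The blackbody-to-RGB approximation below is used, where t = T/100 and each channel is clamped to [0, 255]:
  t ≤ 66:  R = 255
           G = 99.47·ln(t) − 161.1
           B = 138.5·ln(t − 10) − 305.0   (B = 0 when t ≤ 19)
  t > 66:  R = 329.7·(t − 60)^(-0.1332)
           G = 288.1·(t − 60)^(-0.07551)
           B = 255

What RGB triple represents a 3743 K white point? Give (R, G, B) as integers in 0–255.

(255, 199, 154)

t = 3743/100 = 37.43; the t ≤ 66 branch applies.
R = 255 by definition for t ≤ 66.
G = 99.47·ln 37.43 − 161.1 = 99.47·3.6225 − 161.1 = 199.227.
B = 138.5·ln(37.43 − 10) − 305.0 = 138.5·ln 27.43 − 305.0 = 138.5·3.3116 − 305.0 = 153.662.
Rounded: (255, 199, 154).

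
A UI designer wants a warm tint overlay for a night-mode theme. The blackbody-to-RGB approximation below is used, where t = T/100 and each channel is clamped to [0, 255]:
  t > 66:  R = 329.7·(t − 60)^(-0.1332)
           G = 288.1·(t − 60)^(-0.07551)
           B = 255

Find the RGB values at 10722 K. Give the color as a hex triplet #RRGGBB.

#C5D7FF

t = 10722/100 = 107.22; the t > 66 branch applies.
R = 329.7·(107.22 − 60)^(-0.1332) = 329.7·47.22^(-0.1332) = 329.7·0.59842 = 197.299.
G = 288.1·(107.22 − 60)^(-0.07551) = 288.1·47.22^(-0.07551) = 288.1·0.74746 = 215.343.
B = 255 by definition for t > 66.
Rounded: (197, 215, 255).
In hex: #C5D7FF.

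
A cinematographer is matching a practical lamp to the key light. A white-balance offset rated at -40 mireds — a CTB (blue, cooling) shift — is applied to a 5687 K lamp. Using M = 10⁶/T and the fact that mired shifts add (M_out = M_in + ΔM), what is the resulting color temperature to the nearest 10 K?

7360 K

M_in = 10⁶/5687 = 175.84 mireds.
M_out = 175.84 + (-40) = 135.84 mireds.
T_out = 10⁶/135.84 = 7361.6 K → 7360 K.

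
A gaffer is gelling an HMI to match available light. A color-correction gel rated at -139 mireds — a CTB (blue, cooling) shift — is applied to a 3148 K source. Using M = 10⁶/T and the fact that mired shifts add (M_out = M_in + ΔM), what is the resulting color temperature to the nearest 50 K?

M_in = 10⁶/3148 = 317.66 mireds.
M_out = 317.66 + (-139) = 178.66 mireds.
T_out = 10⁶/178.66 = 5597.2 K → 5600 K.

5600 K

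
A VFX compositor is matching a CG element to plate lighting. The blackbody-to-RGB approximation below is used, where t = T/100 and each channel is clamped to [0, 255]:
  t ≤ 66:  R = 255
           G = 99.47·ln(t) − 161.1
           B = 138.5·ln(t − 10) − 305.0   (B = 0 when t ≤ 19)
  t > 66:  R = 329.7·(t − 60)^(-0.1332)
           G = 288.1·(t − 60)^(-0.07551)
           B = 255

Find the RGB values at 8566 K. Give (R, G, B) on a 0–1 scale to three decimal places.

t = 8566/100 = 85.66; the t > 66 branch applies.
R = 329.7·(85.66 − 60)^(-0.1332) = 329.7·25.66^(-0.1332) = 329.7·0.64906 = 213.996.
G = 288.1·(85.66 − 60)^(-0.07551) = 288.1·25.66^(-0.07551) = 288.1·0.78269 = 225.492.
B = 255 by definition for t > 66.
Dividing each by 255: (0.8392, 0.8843, 1.0000) → (0.839, 0.884, 1.000).

(0.839, 0.884, 1.000)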